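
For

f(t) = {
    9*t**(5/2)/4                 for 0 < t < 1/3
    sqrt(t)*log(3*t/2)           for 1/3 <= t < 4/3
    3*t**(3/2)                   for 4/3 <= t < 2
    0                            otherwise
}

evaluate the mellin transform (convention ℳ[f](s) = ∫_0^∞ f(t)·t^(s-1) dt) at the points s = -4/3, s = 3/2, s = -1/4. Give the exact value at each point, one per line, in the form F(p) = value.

F(-4/3) = 3*3**(5/6)*(-742*2**(1/3) - log(2**(35*2**(1/3) + 140)) + 193 + 700*6**(1/6))/350
F(3/2) = 17*log(2)/18 + 2255/432
F(-1/4) = 3**(3/4)*(-864*sqrt(2) + log(2**(180 + 180*sqrt(2))) + 216*6**(1/4) + 725)/135

the shared t-power comes off first: 9*t**2/4 on [0, 1/3); log(3*t/2) on [1/3, 4/3); 3*t on [4/3, 2)
peel off the common scale on t: t**2 on [0, 1/2); log(t) on [1/2, 2); 2*t on [2, 3)
decompose at 1/3, 4/3; ℳ[f](s) sums the 3 pieces' integrals
on [0, 1/3) integrate f = 9*t**(5/2)/4 against the kernel
segment 1/3 to 4/3 holds sqrt(t)*log(3*t/2); add its integral
for t in [4/3, 2): the term is ∫ 3*t**(3/2)·t^(s-1)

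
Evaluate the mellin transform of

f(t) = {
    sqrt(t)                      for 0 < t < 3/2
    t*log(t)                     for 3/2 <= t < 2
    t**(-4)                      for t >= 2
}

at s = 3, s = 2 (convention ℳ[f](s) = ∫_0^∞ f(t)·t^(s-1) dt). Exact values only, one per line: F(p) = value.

F(3) = -81*log(3)/64 - 47/256 + 27*sqrt(6)/56 + 337*log(2)/64
F(2) = -9*log(3)/8 - 7/18 + 9*sqrt(6)/20 + 91*log(2)/24

f breaks at 3/2, 2 into 3 integrals to sum
segment 0 to 3/2 holds sqrt(t); add its integral
[3/2, 2) adds the kernel integral of t*log(t)
between 2 and ∞ the integrand is t**(-4)·t^(s-1)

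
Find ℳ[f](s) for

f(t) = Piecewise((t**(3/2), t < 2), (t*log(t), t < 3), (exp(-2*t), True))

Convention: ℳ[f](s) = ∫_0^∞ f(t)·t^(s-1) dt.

linearity at 2, 3 turns ℳ[f](s) into 3 summed integrals
on [0, 2) integrate f = t**(3/2) against the kernel
segment 2 to 3 holds t*log(t); add its integral
∫ over [3, ∞) of exp(-2*t)·t^(s-1) joins the sum

(-12**s*s*(2*s + 3)*log(4) - 12**s*(2*s + 3)*log(4) + 12**s*(4*s + 6) + 12**s*sqrt(2)*(4*s**2 + 8*s + 4) + 3*18**s*s*(2*s + 3)*log(3) + 18**s*(-6*s - 9) + 3*18**s*(2*s + 3)*log(3) + 3**s*(2*s + 3)*(s**2 + 2*s + 1)*uppergamma(s, 6))/(6**s*(2*s + 3)*(s**2 + 2*s + 1))
  Re(s) > -3/2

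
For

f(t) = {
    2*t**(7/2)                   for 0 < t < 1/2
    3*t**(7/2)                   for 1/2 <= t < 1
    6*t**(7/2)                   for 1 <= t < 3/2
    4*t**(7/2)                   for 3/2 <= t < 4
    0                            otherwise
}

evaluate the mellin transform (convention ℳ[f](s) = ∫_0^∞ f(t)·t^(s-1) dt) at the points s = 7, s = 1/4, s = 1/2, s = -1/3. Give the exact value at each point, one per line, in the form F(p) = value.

F(7) = -sqrt(2)/21504 + 19683*sqrt(6)/3584 + 16777210/21
F(1/4) = -4/5 - 2**(1/4)/60 + 9*2**(1/4)*3**(3/4)/10 + 2048*sqrt(2)/15
F(1/2) = 16497/64
F(-1/3) = -18/19 - 3*2**(5/6)/152 + 81*2**(5/6)*3**(1/6)/76 + 1536*2**(1/3)/19

the 4 pieces separated at 1/2, 1, 3/2 each add one integral
segment [0, 1/2) carries 2*t**(7/2); integrate it
for t in [1/2, 1): the term is ∫ 3*t**(7/2)·t^(s-1)
for t in [1, 3/2): the term is ∫ 6*t**(7/2)·t^(s-1)
on [3/2, 4): add ∫ 4*t**(7/2)·t^(s-1) dt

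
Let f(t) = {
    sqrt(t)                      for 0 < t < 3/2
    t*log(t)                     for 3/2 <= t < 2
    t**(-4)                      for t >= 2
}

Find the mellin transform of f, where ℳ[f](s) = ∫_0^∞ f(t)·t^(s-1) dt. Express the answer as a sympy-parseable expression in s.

the 3 pieces separated at 3/2, 2 each add one integral
piece [0, 3/2): integrate sqrt(t) against the kernel
∫ over [3/2, 2) of t*log(t)·t^(s-1) joins the sum
over [2, ∞), the kernel integral of t**(-4) enters the sum

(-32*2**(2*s)*(s - 4)*(2*s + 1) + 3**s*s*(s - 4)*(2*s + 1)*(-24*log(3) + 24*log(2)) + 3**s*(s - 4)*(2*s + 1)*(-24*log(3) + 24*log(2)) + 24*3**s*(s - 4)*(2*s + 1) + 16*3**s*sqrt(6)*(s - 4)*(s**2 + 2*s + 1) + 32*4**s*s*(s - 4)*(2*s + 1)*log(2) + 32*4**s*(s - 4)*(2*s + 1)*log(2) - 4**s*(2*s + 1)*(s**2 + 2*s + 1))/(16*2**s*(s - 4)*(2*s + 1)*(s**2 + 2*s + 1))
  -1/2 < Re(s) < 4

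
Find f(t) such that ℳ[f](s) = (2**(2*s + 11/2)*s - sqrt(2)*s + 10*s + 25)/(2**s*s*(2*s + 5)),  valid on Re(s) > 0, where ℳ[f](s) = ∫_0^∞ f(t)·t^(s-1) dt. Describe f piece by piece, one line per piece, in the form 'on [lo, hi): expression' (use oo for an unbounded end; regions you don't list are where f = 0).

linearity at 1/2 turns ℳ[f](s) into 2 summed integrals
∫ over [0, 1/2) of 5·t^(s-1) joins the sum
∫ 4*t**(5/2)·t^(s-1) over [1/2, 2)

on [0, 1/2): 5
on [1/2, 2): 4*t**(5/2)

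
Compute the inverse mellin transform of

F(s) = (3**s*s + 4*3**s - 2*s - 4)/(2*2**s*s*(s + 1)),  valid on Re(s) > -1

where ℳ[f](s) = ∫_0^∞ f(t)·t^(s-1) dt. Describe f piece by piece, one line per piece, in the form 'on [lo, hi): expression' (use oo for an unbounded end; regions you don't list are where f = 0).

along the cuts 1/2, ℳ[f](s) splits into 2 integrals
the [0, 1/2) slice contributes ∫ t·t^(s-1) dt
segment 1/2 to 3/2 holds (2 - t); add its integral

on [0, 1/2): t
on [1/2, 3/2): 2 - t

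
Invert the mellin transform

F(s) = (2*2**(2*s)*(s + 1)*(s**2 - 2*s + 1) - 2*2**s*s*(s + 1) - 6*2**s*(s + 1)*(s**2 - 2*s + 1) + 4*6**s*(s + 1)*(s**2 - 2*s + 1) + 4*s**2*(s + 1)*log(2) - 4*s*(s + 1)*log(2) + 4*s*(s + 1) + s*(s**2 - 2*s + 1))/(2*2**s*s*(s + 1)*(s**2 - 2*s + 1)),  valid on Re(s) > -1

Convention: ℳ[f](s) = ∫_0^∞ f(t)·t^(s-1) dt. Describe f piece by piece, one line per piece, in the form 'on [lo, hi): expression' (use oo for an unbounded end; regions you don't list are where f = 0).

treat the 4 regions marked off by 1/2, 1, 2 separately and sum
segment [0, 1/2) carries t; integrate it
the [1/2, 1) slice contributes ∫ log(t)/t·t^(s-1) dt
∫ 3·t^(s-1) over [1, 2)
[2, 3) adds the kernel integral of 2

on [0, 1/2): t
on [1/2, 1): log(t)/t
on [1, 2): 3
on [2, 3): 2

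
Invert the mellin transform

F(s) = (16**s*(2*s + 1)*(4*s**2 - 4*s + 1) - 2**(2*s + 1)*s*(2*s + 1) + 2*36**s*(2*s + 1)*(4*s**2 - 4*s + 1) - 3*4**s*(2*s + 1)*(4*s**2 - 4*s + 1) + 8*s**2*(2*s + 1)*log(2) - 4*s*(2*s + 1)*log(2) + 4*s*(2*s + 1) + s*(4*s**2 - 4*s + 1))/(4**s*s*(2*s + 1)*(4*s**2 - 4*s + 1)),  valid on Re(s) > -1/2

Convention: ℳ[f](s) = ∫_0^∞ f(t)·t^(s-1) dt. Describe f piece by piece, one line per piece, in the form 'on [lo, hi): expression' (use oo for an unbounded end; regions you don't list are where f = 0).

peel off the power substitution: t on [0, 1/2); log(t)/t on [1/2, 1); 3 on [1, 2); …
linearity at 1/4, 1, 4 turns ℳ[f](s) into 4 summed integrals
on [0, 1/4) integrate f = sqrt(t) against the kernel
∫ log(sqrt(t))/sqrt(t)·t^(s-1) over [1/4, 1)
segment 1 to 4 holds 3; add its integral
the [4, 9) slice contributes ∫ 2·t^(s-1) dt

on [0, 1/4): sqrt(t)
on [1/4, 1): log(sqrt(t))/sqrt(t)
on [1, 4): 3
on [4, 9): 2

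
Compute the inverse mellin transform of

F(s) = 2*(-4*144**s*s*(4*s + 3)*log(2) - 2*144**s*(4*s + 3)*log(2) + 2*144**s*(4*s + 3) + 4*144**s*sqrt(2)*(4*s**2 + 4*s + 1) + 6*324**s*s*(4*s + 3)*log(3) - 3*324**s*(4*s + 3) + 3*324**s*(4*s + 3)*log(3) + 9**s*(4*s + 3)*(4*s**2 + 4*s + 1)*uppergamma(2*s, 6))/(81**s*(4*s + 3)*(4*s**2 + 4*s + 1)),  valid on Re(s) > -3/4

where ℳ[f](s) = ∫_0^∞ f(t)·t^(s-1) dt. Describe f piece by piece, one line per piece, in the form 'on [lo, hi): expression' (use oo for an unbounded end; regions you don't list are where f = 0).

undo the power substitution: 3*sqrt(6)*t**(3/2)/4 on [0, 4/3); 3*t*log(3*t/2)/2 on [4/3, 2); exp(-3*t) on [2, ∞)
back out the common scale on t: t**(3/2) on [0, 2); t*log(t) on [2, 3); exp(-2*t) on [3, ∞)
slice at 16/9, 4, transform all 3 pieces, and sum them
segment [0, 16/9) carries 3*sqrt(6)*t**(3/4)/4; integrate it
segment [16/9, 4) carries 3*sqrt(t)*log(3*sqrt(t)/2)/2; integrate it
∫ over [4, ∞) of exp(-3*sqrt(t))·t^(s-1) joins the sum

on [0, 16/9): 3*sqrt(6)*t**(3/4)/4
on [16/9, 4): 3*sqrt(t)*log(3*sqrt(t)/2)/2
on [4, oo): exp(-3*sqrt(t))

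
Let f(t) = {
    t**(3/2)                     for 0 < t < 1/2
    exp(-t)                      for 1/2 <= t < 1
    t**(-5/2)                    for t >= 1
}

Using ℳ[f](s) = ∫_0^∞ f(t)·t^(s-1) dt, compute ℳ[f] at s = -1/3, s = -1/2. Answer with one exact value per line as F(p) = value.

split f at 1/2, 1: ℳ[f](s) collects 3 kernel integrals
∫ t**(3/2)·t^(s-1) over [0, 1/2)
between 1/2 and 1 the integrand is exp(-t)·t^(s-1)
on [1, ∞) integrate f = t**(-5/2) against the kernel

F(-1/3) = -uppergamma(-1/3, 1) + 6/17 + 3*2**(5/6)/14 + uppergamma(-1/3, 1/2)
F(-1/2) = -2*sqrt(pi)*erfc(sqrt(2)/2) - 2*exp(-1) + 2*sqrt(pi)*erfc(1) + 5/6 + 2*sqrt(2)*exp(-1/2)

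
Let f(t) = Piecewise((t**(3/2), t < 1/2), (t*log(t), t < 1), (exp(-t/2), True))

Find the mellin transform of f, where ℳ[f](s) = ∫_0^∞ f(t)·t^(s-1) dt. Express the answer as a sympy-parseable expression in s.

(2*2**(2*s)*(2*s + 3)*(s**2 + 2*s + 1)*uppergamma(s, 1/2) - 2*2**s*(2*s + 3) + s*(2*s + 3)*log(2) + 2*s + (2*s + 3)*log(2) + sqrt(2)*(s**2 + 2*s + 1) + 3)/(2*2**s*(2*s + 3)*(s**2 + 2*s + 1))
  Re(s) > -3/2

along the cuts 1/2, 1, ℳ[f](s) splits into 3 integrals
∫ over [0, 1/2) of t**(3/2)·t^(s-1) joins the sum
the [1/2, 1) slice contributes ∫ t*log(t)·t^(s-1) dt
on [1, ∞): add ∫ exp(-t/2)·t^(s-1) dt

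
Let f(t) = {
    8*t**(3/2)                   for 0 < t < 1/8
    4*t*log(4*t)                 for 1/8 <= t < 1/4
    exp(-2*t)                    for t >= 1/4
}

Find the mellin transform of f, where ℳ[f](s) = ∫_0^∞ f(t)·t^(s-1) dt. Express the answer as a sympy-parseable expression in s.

(2*2**(2*s)*(2*s + 3)*(s**2 + 2*s + 1)*uppergamma(s, 1/2) - 2*2**s*(2*s + 3) + s*(2*s + 3)*log(2) + 2*s + (2*s + 3)*log(2) + sqrt(2)*(s**2 + 2*s + 1) + 3)/(2*2**(3*s)*(2*s + 3)*(s**2 + 2*s + 1))
  Re(s) > -3/2

remove the common scale on t first: 2*sqrt(2)*t**(3/2) on [0, 1/4); 2*t*log(2*t) on [1/4, 1/2); exp(-t) on [1/2, ∞)
peel off the common scale on t: t**(3/2) on [0, 1/2); t*log(t) on [1/2, 1); exp(-t/2) on [1, ∞)
cuts at 1/8, 1/4: linearity sums the 3 kernel integrals
the [0, 1/8) slice contributes ∫ 8*t**(3/2)·t^(s-1) dt
∫ over [1/8, 1/4) of 4*t*log(4*t)·t^(s-1) joins the sum
∫ over [1/4, ∞) of exp(-2*t)·t^(s-1) joins the sum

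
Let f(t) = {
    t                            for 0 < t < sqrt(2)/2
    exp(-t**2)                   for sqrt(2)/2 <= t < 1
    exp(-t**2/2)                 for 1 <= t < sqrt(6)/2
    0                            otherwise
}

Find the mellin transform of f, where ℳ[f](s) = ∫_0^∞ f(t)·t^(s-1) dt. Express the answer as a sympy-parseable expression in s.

undo the power substitution: sqrt(t) on [0, 1/2); exp(-t) on [1/2, 1); exp(-t/2) on [1, 3/2)
integrate the 3 segments split at sqrt(2)/2, 1, then add the results
the [0, sqrt(2)/2) slice contributes ∫ t·t^(s-1) dt
[sqrt(2)/2, 1) adds the kernel integral of exp(-t**2)
for t in [1, sqrt(6)/2): the term is ∫ exp(-t**2/2)·t^(s-1)

(2**(s/2)*(s + 1)*uppergamma(s/2, 1/2) - 2**(s/2)*(s + 1)*uppergamma(s/2, 1) + 2**s*(s + 1)*uppergamma(s/2, 1/2) - 4**(s/2)*(s + 1)*uppergamma(s/2, 3/4) + sqrt(2))/(2*2**(s/2)*(s + 1))
  Re(s) > -1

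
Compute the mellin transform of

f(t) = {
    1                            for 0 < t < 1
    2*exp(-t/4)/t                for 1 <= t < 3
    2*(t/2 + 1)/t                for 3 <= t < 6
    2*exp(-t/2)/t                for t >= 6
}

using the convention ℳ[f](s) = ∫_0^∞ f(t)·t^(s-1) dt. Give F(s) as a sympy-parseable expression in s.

back out the common scale on t: 1 on [0, 1/2); exp(-t/2)/t on [1/2, 3/2); (t + 1)/t on [3/2, 3); …
back out the shared t-power: t on [0, 1/2); exp(-t/2) on [1/2, 3/2); t + 1 on [3/2, 3); …
split f at 1, 3, 6: ℳ[f](s) collects 4 kernel integrals
segment 0 to 1 holds 1; add its integral
between 1 and 3 the integrand is 2*exp(-t/4)/t·t^(s-1)
over [3, 6), the kernel integral of 2*(t/2 + 1)/t enters the sum
∫ 2*exp(-t/2)/t·t^(s-1) over [6, ∞)

(2**s*s*(s - 1)*uppergamma(s - 1, 3) + 5*3**s*(1 - s)/3 - 2*3**s/3 + 4**s*s*(s - 1)*uppergamma(s - 1, 1/4)/2 - 4**s*s*(s - 1)*uppergamma(s - 1, 3/4)/2 + 4*6**s*(s - 1)/3 + 6**s/3 + s - 1)/(s*(s - 1))
  Re(s) > 0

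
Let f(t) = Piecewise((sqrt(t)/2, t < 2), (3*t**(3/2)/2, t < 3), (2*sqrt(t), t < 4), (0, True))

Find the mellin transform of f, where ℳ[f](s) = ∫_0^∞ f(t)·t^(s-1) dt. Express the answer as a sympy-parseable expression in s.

(-3*2**(s + 1/2) - 5*2**(s + 3/2)*s + 3*2**(2*s + 3) + 2**(2*s + 4)*s + 10*3**(s + 1/2)*s - 3**(s + 3/2))/(4*s**2 + 8*s + 3)
  Re(s) > -1/2

along the cuts 2, 3, ℳ[f](s) splits into 3 integrals
segment [0, 2) carries sqrt(t)/2; integrate it
for t in [2, 3): the term is ∫ 3*t**(3/2)/2·t^(s-1)
on [3, 4) integrate f = 2*sqrt(t) against the kernel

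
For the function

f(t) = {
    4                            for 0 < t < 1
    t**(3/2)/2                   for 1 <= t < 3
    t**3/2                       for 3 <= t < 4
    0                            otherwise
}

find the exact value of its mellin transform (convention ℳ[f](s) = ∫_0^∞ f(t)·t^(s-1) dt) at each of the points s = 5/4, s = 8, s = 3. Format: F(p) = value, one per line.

split f at 1, 3: ℳ[f](s) collects 3 kernel integrals
piece [0, 1): integrate 4 against the kernel
for t in [1, 3): the term is ∫ t**(3/2)/2·t^(s-1)
between 3 and 4 the integrand is t**3/2·t^(s-1)

F(5/4) = -162*3**(1/4)/17 + 166/55 + 18*3**(3/4)/11 + 512*sqrt(2)/17
F(8) = 19683*sqrt(3)/19 + 38163085/209
F(3) = 9*sqrt(3) + 10145/36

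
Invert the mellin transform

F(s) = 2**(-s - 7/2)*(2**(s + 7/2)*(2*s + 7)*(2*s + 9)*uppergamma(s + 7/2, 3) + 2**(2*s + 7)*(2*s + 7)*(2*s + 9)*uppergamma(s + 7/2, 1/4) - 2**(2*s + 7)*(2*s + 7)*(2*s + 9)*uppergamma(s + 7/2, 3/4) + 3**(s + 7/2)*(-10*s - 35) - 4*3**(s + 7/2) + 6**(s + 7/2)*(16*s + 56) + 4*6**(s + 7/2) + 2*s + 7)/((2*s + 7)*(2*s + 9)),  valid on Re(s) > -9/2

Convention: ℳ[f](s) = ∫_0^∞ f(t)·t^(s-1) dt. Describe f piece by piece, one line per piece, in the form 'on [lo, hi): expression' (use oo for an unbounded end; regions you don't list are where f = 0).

on [0, 1/2): t**(9/2)
on [1/2, 3/2): t**(7/2)*exp(-t/2)
on [3/2, 3): t**(7/2)*(t + 1)
on [3, oo): t**(7/2)*exp(-t)

the shared t-power comes off first: t**4 on [0, 1/2); t**3*exp(-t/2) on [1/2, 3/2); t**3*(t + 1) on [3/2, 3); …
peel off the shared t-power: t**2 on [0, 1/2); t*exp(-t/2) on [1/2, 3/2); t*(t + 1) on [3/2, 3); …
reversing the shared t-power: t on [0, 1/2); exp(-t/2) on [1/2, 3/2); t + 1 on [3/2, 3); …
summing 4 kernel integrals split by 1/2, 3/2, 3 yields ℳ[f](s)
∫ t**(9/2)·t^(s-1) over [0, 1/2)
over [1/2, 3/2), the kernel integral of t**(7/2)*exp(-t/2) enters the sum
for t in [3/2, 3): the term is ∫ t**(7/2)*(t + 1)·t^(s-1)
∫ t**(7/2)*exp(-t)·t^(s-1) over [3, ∞)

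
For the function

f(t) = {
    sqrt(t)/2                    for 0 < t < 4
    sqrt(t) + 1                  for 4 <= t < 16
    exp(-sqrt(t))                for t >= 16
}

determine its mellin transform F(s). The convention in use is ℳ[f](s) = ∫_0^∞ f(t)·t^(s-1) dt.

(-16**s + 10*2**(6*s)*s - 4*2**(4*s)*s + 2*2**(2*s)*s*(2*s + 1)*uppergamma(2*s, 4) + 64**s)/(4**s*s*(2*s + 1))
  Re(s) > -1/2

the power substitution comes off first: t/2 on [0, 2); t + 1 on [2, 4); exp(-t) on [4, ∞)
strip the common scale on t: t on [0, 1); 2*t + 1 on [1, 2); exp(-2*t) on [2, ∞)
linearity at 4, 16 turns ℳ[f](s) into 3 summed integrals
the [0, 4) slice contributes ∫ sqrt(t)/2·t^(s-1) dt
∫ over [4, 16) of (sqrt(t) + 1)·t^(s-1) joins the sum
over [16, ∞), the kernel integral of exp(-sqrt(t)) enters the sum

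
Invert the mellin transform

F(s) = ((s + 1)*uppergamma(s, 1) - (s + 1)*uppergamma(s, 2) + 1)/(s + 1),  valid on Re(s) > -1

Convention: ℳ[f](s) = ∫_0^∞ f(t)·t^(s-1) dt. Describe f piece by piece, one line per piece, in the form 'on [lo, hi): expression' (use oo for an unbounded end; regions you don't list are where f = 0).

on [0, 1): t
on [1, 2): exp(-t)

linearity at 1 turns ℳ[f](s) into 2 summed integrals
for t in [0, 1): the term is ∫ t·t^(s-1)
between 1 and 2 the integrand is exp(-t)·t^(s-1)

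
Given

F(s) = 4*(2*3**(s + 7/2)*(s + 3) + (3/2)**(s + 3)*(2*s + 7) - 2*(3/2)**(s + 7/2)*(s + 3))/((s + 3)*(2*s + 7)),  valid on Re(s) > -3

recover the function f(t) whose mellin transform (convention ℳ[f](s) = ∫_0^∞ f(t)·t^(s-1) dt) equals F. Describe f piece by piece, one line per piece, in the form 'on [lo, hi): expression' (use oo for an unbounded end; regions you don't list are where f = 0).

the 2 pieces separated at 3/2 each add one integral
on [0, 3/2) integrate f = 4*t**3 against the kernel
on [3/2, 3): add ∫ 4*t**(7/2)·t^(s-1) dt

on [0, 3/2): 4*t**3
on [3/2, 3): 4*t**(7/2)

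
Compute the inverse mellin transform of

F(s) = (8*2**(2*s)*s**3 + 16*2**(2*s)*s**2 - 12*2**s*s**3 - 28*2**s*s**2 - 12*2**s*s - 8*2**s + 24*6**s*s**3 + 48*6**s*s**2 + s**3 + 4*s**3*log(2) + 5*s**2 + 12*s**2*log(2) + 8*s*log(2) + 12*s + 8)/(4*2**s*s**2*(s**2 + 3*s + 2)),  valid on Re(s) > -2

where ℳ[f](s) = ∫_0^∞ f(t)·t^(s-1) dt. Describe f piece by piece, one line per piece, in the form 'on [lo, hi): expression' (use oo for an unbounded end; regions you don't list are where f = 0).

peel off the shared t-power: t on [0, 1/2); log(t)/t on [1/2, 1); 3 on [1, 2); …
decompose at 1/2, 1, 2; ℳ[f](s) sums the 4 pieces' integrals
∫ t**2·t^(s-1) over [0, 1/2)
segment [1/2, 1) carries log(t); integrate it
piece [1, 2): integrate 3*t against the kernel
on [2, 3) integrate f = 2*t against the kernel

on [0, 1/2): t**2
on [1/2, 1): log(t)
on [1, 2): 3*t
on [2, 3): 2*t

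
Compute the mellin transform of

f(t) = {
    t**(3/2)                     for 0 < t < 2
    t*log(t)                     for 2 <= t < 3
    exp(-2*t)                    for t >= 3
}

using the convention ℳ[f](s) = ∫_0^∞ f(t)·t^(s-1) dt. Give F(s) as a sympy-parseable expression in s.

(-12**s*s*(2*s + 3)*log(4) - 12**s*(2*s + 3)*log(4) + 12**s*(4*s + 6) + 12**s*sqrt(2)*(4*s**2 + 8*s + 4) + 3*18**s*s*(2*s + 3)*log(3) + 18**s*(-6*s - 9) + 3*18**s*(2*s + 3)*log(3) + 3**s*(2*s + 3)*(s**2 + 2*s + 1)*uppergamma(s, 6))/(6**s*(2*s + 3)*(s**2 + 2*s + 1))
  Re(s) > -3/2

the 3 pieces separated at 2, 3 each add one integral
on [0, 2): add ∫ t**(3/2)·t^(s-1) dt
∫ over [2, 3) of t*log(t)·t^(s-1) joins the sum
segment 3 to ∞ holds exp(-2*t); add its integral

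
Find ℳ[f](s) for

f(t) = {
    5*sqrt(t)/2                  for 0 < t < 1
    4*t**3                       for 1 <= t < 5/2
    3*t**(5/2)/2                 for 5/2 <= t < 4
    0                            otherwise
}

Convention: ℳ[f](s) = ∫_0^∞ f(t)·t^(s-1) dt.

f breaks at 1, 5/2 into 3 integrals to sum
over [0, 1), the kernel integral of 5*sqrt(t)/2 enters the sum
piece [1, 5/2): integrate 4*t**3 against the kernel
on [5/2, 4) integrate f = 3*t**(5/2)/2 against the kernel

(384*2**(2*s)*(s + 3)*(2*s + 1) - 75*(5/2)**(s + 1/2)*(s + 3)*(2*s + 1) + 20*(s + 3)*(2*s + 5) - 16*(2*s + 1)*(2*s + 5) + 250*5**s*(2*s + 1)*(2*s + 5)/2**s)/(4*(s + 3)*(2*s + 1)*(2*s + 5))
  Re(s) > -1/2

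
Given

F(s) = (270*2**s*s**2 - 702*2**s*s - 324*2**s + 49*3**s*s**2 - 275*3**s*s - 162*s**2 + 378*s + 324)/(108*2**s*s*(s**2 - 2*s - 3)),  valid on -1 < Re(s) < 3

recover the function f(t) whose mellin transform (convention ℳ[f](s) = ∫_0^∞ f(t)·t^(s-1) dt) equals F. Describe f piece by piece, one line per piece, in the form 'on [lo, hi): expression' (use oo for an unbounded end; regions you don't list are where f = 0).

breakpoints 1/2, 1, 3/2: one integral from each of the 4 segments
piece [0, 1/2): integrate t against the kernel
segment [1/2, 1) carries (2*t + 1); integrate it
segment [1, 3/2) carries t/2; integrate it
on [3/2, ∞): add ∫ t**(-3)·t^(s-1) dt

on [0, 1/2): t
on [1/2, 1): 2*t + 1
on [1, 3/2): t/2
on [3/2, oo): t**(-3)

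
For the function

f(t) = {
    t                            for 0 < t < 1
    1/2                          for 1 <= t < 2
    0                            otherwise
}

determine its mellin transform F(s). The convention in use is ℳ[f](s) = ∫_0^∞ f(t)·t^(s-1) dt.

integrate the 2 segments split at 1, then add the results
the [0, 1) slice contributes ∫ t·t^(s-1) dt
on [1, 2) integrate f = 1/2 against the kernel

(2**s*(s + 1) + s - 1)/(2*s*(s + 1))
  Re(s) > -1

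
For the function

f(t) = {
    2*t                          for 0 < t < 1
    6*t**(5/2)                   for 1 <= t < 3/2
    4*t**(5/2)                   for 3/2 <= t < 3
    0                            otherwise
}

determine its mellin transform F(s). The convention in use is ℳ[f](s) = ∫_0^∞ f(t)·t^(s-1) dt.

2*(4*3**(s + 5/2)*(s + 1) + 2*(3/2)**(s + 5/2)*(s + 1) - 4*s - 1)/((s + 1)*(2*s + 5))
  Re(s) > -1

split f at 1, 3/2: ℳ[f](s) collects 3 kernel integrals
segment [0, 1) carries 2*t; integrate it
over [1, 3/2), the kernel integral of 6*t**(5/2) enters the sum
the [3/2, 3) slice contributes ∫ 4*t**(5/2)·t^(s-1) dt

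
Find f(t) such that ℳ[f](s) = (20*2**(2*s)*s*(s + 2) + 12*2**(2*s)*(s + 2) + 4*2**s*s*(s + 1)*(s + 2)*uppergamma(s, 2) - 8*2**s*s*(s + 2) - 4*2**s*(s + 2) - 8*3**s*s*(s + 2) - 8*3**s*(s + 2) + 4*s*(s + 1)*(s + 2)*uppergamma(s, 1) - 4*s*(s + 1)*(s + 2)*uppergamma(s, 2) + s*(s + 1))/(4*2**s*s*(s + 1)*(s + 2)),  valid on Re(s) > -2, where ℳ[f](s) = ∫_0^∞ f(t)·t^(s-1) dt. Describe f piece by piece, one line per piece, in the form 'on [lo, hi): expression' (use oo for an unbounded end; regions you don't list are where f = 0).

on [0, 1/2): t**2
on [1/2, 1): exp(-2*t)
on [1, 3/2): t + 1
on [3/2, 2): t + 3
on [2, oo): exp(-t)

along the cuts 1/2, 1, 3/2, 2, ℳ[f](s) splits into 5 integrals
for t in [0, 1/2): the term is ∫ t**2·t^(s-1)
for t in [1/2, 1): the term is ∫ exp(-2*t)·t^(s-1)
∫ (t + 1)·t^(s-1) over [1, 3/2)
∫ (t + 3)·t^(s-1) over [3/2, 2)
on [2, ∞): add ∫ exp(-t)·t^(s-1) dt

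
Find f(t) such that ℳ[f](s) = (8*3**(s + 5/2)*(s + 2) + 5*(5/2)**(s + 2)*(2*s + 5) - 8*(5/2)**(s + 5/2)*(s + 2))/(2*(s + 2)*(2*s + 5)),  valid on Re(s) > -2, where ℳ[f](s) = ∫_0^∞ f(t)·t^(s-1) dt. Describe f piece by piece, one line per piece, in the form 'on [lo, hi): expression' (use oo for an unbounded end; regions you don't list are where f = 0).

f breaks at 5/2 into 2 integrals to sum
over [0, 5/2), the kernel integral of 5*t**2/2 enters the sum
piece [5/2, 3): integrate 2*t**(5/2) against the kernel

on [0, 5/2): 5*t**2/2
on [5/2, 3): 2*t**(5/2)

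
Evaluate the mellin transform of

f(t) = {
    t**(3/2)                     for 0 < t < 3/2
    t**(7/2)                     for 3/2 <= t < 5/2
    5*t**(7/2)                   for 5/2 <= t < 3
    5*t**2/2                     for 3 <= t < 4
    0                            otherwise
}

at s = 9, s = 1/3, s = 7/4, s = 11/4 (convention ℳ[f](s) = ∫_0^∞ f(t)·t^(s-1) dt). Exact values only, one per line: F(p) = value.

along the cuts 3/2, 5/2, 3, ℳ[f](s) splits into 4 integrals
over [0, 3/2), the kernel integral of t**(3/2) enters the sum
on [3/2, 5/2): add ∫ t**(7/2)·t^(s-1) dt
segment [5/2, 3) carries 5*t**(7/2); integrate it
for t in [3, 4): the term is ∫ 5*t**2/2·t^(s-1)

F(9) = -9765625*sqrt(10)/1024 - 1751787*sqrt(6)/716800 + 1062882*sqrt(3)/5 + 20085785/22
F(1/3) = -375*2**(1/6)*5**(5/6)/46 - 135*3**(1/3)/14 - 63*2**(1/6)*3**(5/6)/2024 + 120*2**(2/3)/7 + 810*3**(5/6)/23
F(7/4) = -3125*2**(3/4)*5**(1/4)/84 - 18*3**(3/4) - 297*2**(3/4)*3**(1/4)/1456 + 256*sqrt(2)/3 + 1620*3**(1/4)/7
F(11/4) = -625*2**(3/4)*5**(1/4)/8 - 810*3**(3/4)/19 - 4293*2**(3/4)*3**(1/4)/13600 + 5120*sqrt(2)/19 + 2916*3**(1/4)/5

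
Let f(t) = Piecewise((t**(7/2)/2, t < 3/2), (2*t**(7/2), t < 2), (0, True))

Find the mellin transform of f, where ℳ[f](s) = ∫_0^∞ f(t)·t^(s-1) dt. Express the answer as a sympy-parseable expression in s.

(4*2**(s + 7/2) - 3*(3/2)**(s + 7/2))/(2*s + 7)
  Re(s) > -7/2

linearity at 3/2 turns ℳ[f](s) into 2 summed integrals
for t in [0, 3/2): the term is ∫ t**(7/2)/2·t^(s-1)
segment 3/2 to 2 holds 2*t**(7/2); add its integral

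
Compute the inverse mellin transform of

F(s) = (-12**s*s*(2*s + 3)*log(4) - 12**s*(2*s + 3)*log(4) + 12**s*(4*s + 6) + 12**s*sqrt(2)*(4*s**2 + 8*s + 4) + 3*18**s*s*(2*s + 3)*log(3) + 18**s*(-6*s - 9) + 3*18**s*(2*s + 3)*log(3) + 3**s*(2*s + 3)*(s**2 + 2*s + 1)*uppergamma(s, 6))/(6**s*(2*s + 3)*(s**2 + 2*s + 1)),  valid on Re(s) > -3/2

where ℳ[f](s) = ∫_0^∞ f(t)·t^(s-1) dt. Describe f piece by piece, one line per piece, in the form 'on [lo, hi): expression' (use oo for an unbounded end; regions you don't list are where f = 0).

the 3 pieces separated at 2, 3 each add one integral
∫ t**(3/2)·t^(s-1) over [0, 2)
on [2, 3) integrate f = t*log(t) against the kernel
on [3, ∞) integrate f = exp(-2*t) against the kernel

on [0, 2): t**(3/2)
on [2, 3): t*log(t)
on [3, oo): exp(-2*t)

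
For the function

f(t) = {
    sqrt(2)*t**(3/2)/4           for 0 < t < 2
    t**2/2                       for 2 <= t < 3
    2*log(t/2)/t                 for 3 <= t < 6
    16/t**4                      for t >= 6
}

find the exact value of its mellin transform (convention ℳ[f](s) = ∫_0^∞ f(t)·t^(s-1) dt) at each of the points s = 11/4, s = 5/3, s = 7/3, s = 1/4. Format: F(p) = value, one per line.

peel off the common scale on t: t**(3/2) on [0, 1); 2*t**2 on [1, 3/2); log(t)/t on [3/2, 3); …
breakpoints 2, 3, 6: one integral from each of the 4 segments
[0, 2) adds the kernel integral of sqrt(2)*t**(3/2)/4
between 2 and 3 the integrand is t**2/2·t^(s-1)
segment [3, 6) carries 2*log(t/2)/t; integrate it
piece [6, ∞): integrate 16/t**4 against the kernel

F(11/4) = -7856*6**(3/4)/2205 - 24*3**(3/4)*log(3)/7 - 240*2**(3/4)/323 + 24*3**(3/4)*log(2)/7 + 9762*3**(3/4)/931 + 48*6**(3/4)*log(3)/7
F(5/3) = -563*6**(2/3)/126 - 96*2**(2/3)/209 + log(2**(3*3**(2/3))*3**(-3*3**(2/3) + 3*6**(2/3))) + 90*3**(2/3)/11
F(7/3) = -389*6**(1/3)/60 - 240*2**(1/3)/299 + log(2**(9*3**(1/3)/2)*3**(-9*3**(1/3)/2 + 9*6**(1/3))) + 1323*3**(1/3)/104
F(1/4) = -716*6**(1/4)/1215 - 8*3**(1/4)*log(2)/9 - 4*6**(1/4)*log(3)/9 - 20*2**(1/4)/63 + 8*3**(1/4)*log(3)/9 + 86*3**(1/4)/27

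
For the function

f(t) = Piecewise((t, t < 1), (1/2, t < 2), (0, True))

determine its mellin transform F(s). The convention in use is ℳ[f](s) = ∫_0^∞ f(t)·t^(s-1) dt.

the 2 pieces separated at 1 each add one integral
over [0, 1), the kernel integral of t enters the sum
for t in [1, 2): the term is ∫ 1/2·t^(s-1)

(2**s*(s + 1) + s - 1)/(2*s*(s + 1))
  Re(s) > -1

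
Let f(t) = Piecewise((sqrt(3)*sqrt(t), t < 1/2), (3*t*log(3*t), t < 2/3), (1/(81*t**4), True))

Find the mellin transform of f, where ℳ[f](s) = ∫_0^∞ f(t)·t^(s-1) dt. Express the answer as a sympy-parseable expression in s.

(32*2**(2*s)*s*(s - 4)*(2*s + 1)*log(2) - 32*2**(2*s)*(s - 4)*(2*s + 1) + 32*2**(2*s)*(s - 4)*(2*s + 1)*log(2) + 3**s*s*(s - 4)*(2*s + 1)*(-24*log(3) + 24*log(2)) + 3**s*(s - 4)*(2*s + 1)*(-24*log(3) + 24*log(2)) + 24*3**s*(s - 4)*(2*s + 1) + 16*3**s*sqrt(6)*(s - 4)*(s**2 + 2*s + 1) - 4**s*(2*s + 1)*(s**2 + 2*s + 1))/(16*6**s*(s - 4)*(2*s + 1)*(s**2 + 2*s + 1))
  -1/2 < Re(s) < 4

remove the common scale on t first: sqrt(t) on [0, 3/2); t*log(t) on [3/2, 2); t**(-4) on [2, ∞)
linearity at 1/2, 2/3 turns ℳ[f](s) into 3 summed integrals
∫ sqrt(3)*sqrt(t)·t^(s-1) over [0, 1/2)
[1/2, 2/3) adds the kernel integral of 3*t*log(3*t)
between 2/3 and ∞ the integrand is 1/(81*t**4)·t^(s-1)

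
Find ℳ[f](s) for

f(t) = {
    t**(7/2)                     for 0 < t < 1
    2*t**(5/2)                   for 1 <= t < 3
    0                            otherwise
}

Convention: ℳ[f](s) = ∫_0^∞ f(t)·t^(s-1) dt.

2*(2*3**(s + 5/2)*(2*s + 7) - 2*s - 9)/((2*s + 5)*(2*s + 7))
  Re(s) > -7/2

peel off the shared t-power: t**(3/2) on [0, 1); 2*sqrt(t) on [1, 3)
integrate the 2 segments split at 1, then add the results
on [0, 1): add ∫ t**(7/2)·t^(s-1) dt
[1, 3) adds the kernel integral of 2*t**(5/2)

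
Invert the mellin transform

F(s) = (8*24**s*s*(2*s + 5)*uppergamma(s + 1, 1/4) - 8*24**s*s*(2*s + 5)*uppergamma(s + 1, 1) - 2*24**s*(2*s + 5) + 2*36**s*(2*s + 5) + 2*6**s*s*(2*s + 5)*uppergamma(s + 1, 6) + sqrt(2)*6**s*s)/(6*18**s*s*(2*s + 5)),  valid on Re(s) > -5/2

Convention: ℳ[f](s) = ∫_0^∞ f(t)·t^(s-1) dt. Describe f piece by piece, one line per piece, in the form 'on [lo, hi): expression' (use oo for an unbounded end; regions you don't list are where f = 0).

peel off the shared t-power: 3*sqrt(6)*t**(3/2)/4 on [0, 1/3); exp(-3*t/4) on [1/3, 4/3); 1/(3*t) on [4/3, 2); …
remove the common scale on t first: t**(3/2) on [0, 1/2); exp(-t/2) on [1/2, 2); 1/(2*t) on [2, 3); …
split f at 1/3, 4/3, 2: ℳ[f](s) collects 4 kernel integrals
for t in [0, 1/3): the term is ∫ 3*sqrt(6)*t**(5/2)/4·t^(s-1)
over [1/3, 4/3), the kernel integral of t*exp(-3*t/4) enters the sum
segment 4/3 to 2 holds 1/3; add its integral
∫ over [2, ∞) of t*exp(-3*t)·t^(s-1) joins the sum

on [0, 1/3): 3*sqrt(6)*t**(5/2)/4
on [1/3, 4/3): t*exp(-3*t/4)
on [4/3, 2): 1/3
on [2, oo): t*exp(-3*t)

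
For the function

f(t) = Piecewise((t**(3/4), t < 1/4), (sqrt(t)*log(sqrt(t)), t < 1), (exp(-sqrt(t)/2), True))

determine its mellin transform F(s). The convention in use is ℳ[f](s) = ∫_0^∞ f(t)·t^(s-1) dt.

reversing the power substitution: t**(3/2) on [0, 1/2); t*log(t) on [1/2, 1); exp(-t/2) on [1, ∞)
cuts at 1/4, 1: linearity sums the 3 kernel integrals
∫ t**(3/4)·t^(s-1) over [0, 1/4)
on [1/4, 1): add ∫ sqrt(t)*log(sqrt(t))·t^(s-1) dt
for t in [1, ∞): the term is ∫ exp(-sqrt(t)/2)·t^(s-1)

(2*2**(4*s)*(4*s + 3)*(4*s**2 + 4*s + 1)*uppergamma(2*s, 1/2) - 2*2**(2*s)*(4*s + 3) + s*(4*s + 3)*log(4) + 4*s + (4*s + 3)*log(2) + sqrt(2)*(4*s**2 + 4*s + 1) + 3)/(4**s*(4*s + 3)*(4*s**2 + 4*s + 1))
  Re(s) > -3/4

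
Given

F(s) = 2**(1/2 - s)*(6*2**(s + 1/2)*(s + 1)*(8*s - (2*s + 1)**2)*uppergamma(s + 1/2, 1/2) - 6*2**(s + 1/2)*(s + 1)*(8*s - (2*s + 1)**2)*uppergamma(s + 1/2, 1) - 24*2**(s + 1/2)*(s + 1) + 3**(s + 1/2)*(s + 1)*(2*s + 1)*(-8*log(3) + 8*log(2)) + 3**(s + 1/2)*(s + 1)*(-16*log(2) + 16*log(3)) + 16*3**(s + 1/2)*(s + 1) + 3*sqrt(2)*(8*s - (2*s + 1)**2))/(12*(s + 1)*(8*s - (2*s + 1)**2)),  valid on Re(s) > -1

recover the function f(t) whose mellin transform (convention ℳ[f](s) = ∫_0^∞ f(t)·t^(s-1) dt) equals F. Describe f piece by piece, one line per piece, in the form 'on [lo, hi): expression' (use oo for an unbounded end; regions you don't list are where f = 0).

on [0, 1/2): t
on [1/2, 1): sqrt(t)*exp(-t)
on [1, 3/2): log(t)/sqrt(t)

reversing the shared t-power: sqrt(t) on [0, 1/2); exp(-t) on [1/2, 1); log(t)/t on [1, 3/2)
f breaks at 1/2, 1 into 3 integrals to sum
for t in [0, 1/2): the term is ∫ t·t^(s-1)
∫ over [1/2, 1) of sqrt(t)*exp(-t)·t^(s-1) joins the sum
piece [1, 3/2): integrate log(t)/sqrt(t) against the kernel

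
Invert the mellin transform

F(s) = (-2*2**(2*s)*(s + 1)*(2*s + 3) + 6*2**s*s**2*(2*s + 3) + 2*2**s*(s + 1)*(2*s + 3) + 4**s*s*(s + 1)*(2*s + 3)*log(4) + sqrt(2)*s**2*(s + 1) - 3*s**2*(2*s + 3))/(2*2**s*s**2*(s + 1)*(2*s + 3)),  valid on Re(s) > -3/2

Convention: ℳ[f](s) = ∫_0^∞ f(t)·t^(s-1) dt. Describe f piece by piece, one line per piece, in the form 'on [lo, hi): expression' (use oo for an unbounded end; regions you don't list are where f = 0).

treat the 3 regions marked off by 1/2, 1 separately and sum
[0, 1/2) adds the kernel integral of t**(3/2)
[1/2, 1) adds the kernel integral of 3*t
between 1 and 2 the integrand is log(t)·t^(s-1)

on [0, 1/2): t**(3/2)
on [1/2, 1): 3*t
on [1, 2): log(t)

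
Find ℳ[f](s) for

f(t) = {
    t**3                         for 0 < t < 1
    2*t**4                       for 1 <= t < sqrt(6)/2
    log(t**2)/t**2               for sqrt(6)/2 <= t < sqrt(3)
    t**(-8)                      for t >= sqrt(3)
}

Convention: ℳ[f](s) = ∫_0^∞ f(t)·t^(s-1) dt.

(324*2**(s/2)*(s/2 - 4)*(s/2 + 2)*(s**2/4 - s + 1) - 324*2**(s/2)*(s/2 - 4)*(s + 3)*(s**2/4 - s + 1) - 54*3**(s/2)*s*(s/2 - 4)*(s/2 + 2)*(s + 3)*log(3) + 54*3**(s/2)*s*(s/2 - 4)*(s/2 + 2)*(s + 3)*log(2) - 108*3**(s/2)*(s/2 - 4)*(s/2 + 2)*(s + 3)*log(2) + 108*3**(s/2)*(s/2 - 4)*(s/2 + 2)*(s + 3) + 108*3**(s/2)*(s/2 - 4)*(s/2 + 2)*(s + 3)*log(3) + 729*3**(s/2)*(s/2 - 4)*(s + 3)*(s**2/4 - s + 1) + 27*6**(s/2)*s*(s/2 - 4)*(s/2 + 2)*(s + 3)*log(3) - 54*6**(s/2)*(s/2 - 4)*(s/2 + 2)*(s + 3)*log(3) - 54*6**(s/2)*(s/2 - 4)*(s/2 + 2)*(s + 3) - 2*6**(s/2)*(s/2 + 2)*(s + 3)*(s**2/4 - s + 1))/(324*2**(s/2)*(s/2 - 4)*(s/2 + 2)*(s + 3)*(s**2/4 - s + 1))
  -3 < Re(s) < 8

remove the power substitution first: t**(3/2) on [0, 1); 2*t**2 on [1, 3/2); log(t)/t on [3/2, 3); …
decompose at 1, sqrt(6)/2, sqrt(3); ℳ[f](s) sums the 4 pieces' integrals
∫ t**3·t^(s-1) over [0, 1)
segment [1, sqrt(6)/2) carries 2*t**4; integrate it
[sqrt(6)/2, sqrt(3)) adds the kernel integral of log(t**2)/t**2
segment [sqrt(3), ∞) carries t**(-8); integrate it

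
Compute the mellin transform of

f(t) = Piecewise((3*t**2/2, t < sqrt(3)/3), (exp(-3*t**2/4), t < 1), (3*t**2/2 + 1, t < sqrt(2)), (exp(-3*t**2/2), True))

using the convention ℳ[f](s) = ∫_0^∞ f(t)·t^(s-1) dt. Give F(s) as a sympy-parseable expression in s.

(sqrt(3)/3)**s*(2**(s/2)*s*(s + 2)*uppergamma(s/2, 3) + 2**s*s*(s + 2)*uppergamma(s/2, 1/4) - 2**s*s*(s + 2)*uppergamma(s/2, 3/4) - 5*3**(s/2)*s - 4*3**(s/2) + 8*6**(s/2)*s + 4*6**(s/2) + s)/(2*s*(s + 2))
  Re(s) > -2

peel off the power substitution: 3*t/2 on [0, 1/3); exp(-3*t/4) on [1/3, 1); 3*t/2 + 1 on [1, 2); …
strip the common scale on t: t on [0, 1/2); exp(-t/2) on [1/2, 3/2); t + 1 on [3/2, 3); …
integrate the 4 segments split at sqrt(3)/3, 1, sqrt(2), then add the results
the [0, sqrt(3)/3) slice contributes ∫ 3*t**2/2·t^(s-1) dt
piece [sqrt(3)/3, 1): integrate exp(-3*t**2/4) against the kernel
segment [1, sqrt(2)) carries (3*t**2/2 + 1); integrate it
between sqrt(2) and ∞ the integrand is exp(-3*t**2/2)·t^(s-1)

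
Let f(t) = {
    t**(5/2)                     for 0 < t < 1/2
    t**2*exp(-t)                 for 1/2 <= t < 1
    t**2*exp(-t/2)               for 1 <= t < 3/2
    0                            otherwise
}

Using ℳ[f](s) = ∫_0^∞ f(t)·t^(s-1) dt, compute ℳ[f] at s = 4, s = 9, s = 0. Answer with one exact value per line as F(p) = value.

F(4) = -260103*exp(-3/4)/16 - 326*exp(-1) + sqrt(2)/832 + 411515*exp(-1/2)/32
F(9) = -8055338729409*exp(-3/4)/512 - 9864101*exp(-1) + sqrt(2)/47104 + 12553134696189*exp(-1/2)/1024
F(0) = -7*exp(-3/4) - 2*exp(-1) + sqrt(2)/20 + 15*exp(-1/2)/2

back out the shared t-power: sqrt(t) on [0, 1/2); exp(-t) on [1/2, 1); exp(-t/2) on [1, 3/2)
decompose at 1/2, 1; ℳ[f](s) sums the 3 pieces' integrals
over [0, 1/2), the kernel integral of t**(5/2) enters the sum
[1/2, 1) adds the kernel integral of t**2*exp(-t)
the [1, 3/2) slice contributes ∫ t**2*exp(-t/2)·t^(s-1) dt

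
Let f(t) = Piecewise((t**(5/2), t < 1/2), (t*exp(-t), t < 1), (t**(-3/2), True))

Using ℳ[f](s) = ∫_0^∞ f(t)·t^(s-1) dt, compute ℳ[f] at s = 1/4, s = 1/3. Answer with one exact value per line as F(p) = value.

F(1/4) = -uppergamma(5/4, 1) + 2**(1/4)/22 + uppergamma(5/4, 1/2) + 4/5
F(1/3) = -uppergamma(4/3, 1) + 3*2**(1/6)/68 + uppergamma(4/3, 1/2) + 6/7

the shared t-power comes off first: t**(3/2) on [0, 1/2); exp(-t) on [1/2, 1); t**(-5/2) on [1, ∞)
along the cuts 1/2, 1, ℳ[f](s) splits into 3 integrals
over [0, 1/2), the kernel integral of t**(5/2) enters the sum
[1/2, 1) adds the kernel integral of t*exp(-t)
on [1, ∞) integrate f = t**(-3/2) against the kernel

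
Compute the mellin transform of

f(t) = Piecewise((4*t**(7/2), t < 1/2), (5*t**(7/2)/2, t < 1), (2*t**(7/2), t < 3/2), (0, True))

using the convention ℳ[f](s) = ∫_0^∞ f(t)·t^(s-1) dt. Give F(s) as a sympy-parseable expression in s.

linearity at 1/2, 1 turns ℳ[f](s) into 3 summed integrals
∫ 4*t**(7/2)·t^(s-1) over [0, 1/2)
∫ over [1/2, 1) of 5*t**(7/2)/2·t^(s-1) joins the sum
between 1 and 3/2 the integrand is 2*t**(7/2)·t^(s-1)

(3*2**(-s - 7/2) + 4*(3/2)**(s + 7/2) + 1)/(2*s + 7)
  Re(s) > -7/2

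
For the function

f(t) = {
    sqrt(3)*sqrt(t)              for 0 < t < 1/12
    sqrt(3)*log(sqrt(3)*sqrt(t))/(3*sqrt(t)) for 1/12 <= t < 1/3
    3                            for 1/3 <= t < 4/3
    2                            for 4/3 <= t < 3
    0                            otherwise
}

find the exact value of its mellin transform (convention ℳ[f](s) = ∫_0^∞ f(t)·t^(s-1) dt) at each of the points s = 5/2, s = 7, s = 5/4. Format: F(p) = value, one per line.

F(5/2) = sqrt(3)*(12*log(2) + 79061)/10368
F(7) = log(2)/116453376 + 397986667808323/635835432960
F(5/4) = sqrt(2)*3**(3/4)*(-2072*sqrt(2) + 420*log(2) + 4357 + 9072*sqrt(6))/11340

remove the common scale on t first: sqrt(t) on [0, 1/4); log(sqrt(t))/sqrt(t) on [1/4, 1); 3 on [1, 4); …
reversing the power substitution: t on [0, 1/2); log(t)/t on [1/2, 1); 3 on [1, 2); …
slice at 1/12, 1/3, 4/3, transform all 4 pieces, and sum them
the [0, 1/12) slice contributes ∫ sqrt(3)*sqrt(t)·t^(s-1) dt
between 1/12 and 1/3 the integrand is sqrt(3)*log(sqrt(3)*sqrt(t))/(3*sqrt(t))·t^(s-1)
the [1/3, 4/3) slice contributes ∫ 3·t^(s-1) dt
segment 4/3 to 3 holds 2; add its integral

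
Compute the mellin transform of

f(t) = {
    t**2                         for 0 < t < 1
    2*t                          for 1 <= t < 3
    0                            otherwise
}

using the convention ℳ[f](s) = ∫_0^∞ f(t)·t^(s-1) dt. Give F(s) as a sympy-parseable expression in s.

remove the shared t-power first: t**(3/2) on [0, 1); 2*sqrt(t) on [1, 3)
summing 2 kernel integrals split by 1 yields ℳ[f](s)
∫ over [0, 1) of t**2·t^(s-1) joins the sum
the [1, 3) slice contributes ∫ 2*t·t^(s-1) dt

(6*3**s*(s + 2) - s - 3)/((s + 1)*(s + 2))
  Re(s) > -2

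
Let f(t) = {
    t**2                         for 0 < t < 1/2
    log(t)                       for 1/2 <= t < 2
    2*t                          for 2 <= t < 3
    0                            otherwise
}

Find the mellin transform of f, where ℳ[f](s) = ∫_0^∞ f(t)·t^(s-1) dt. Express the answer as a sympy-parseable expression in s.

cuts at 1/2, 2: linearity sums the 3 kernel integrals
∫ t**2·t^(s-1) over [0, 1/2)
over [1/2, 2), the kernel integral of log(t) enters the sum
piece [2, 3): integrate 2*t against the kernel

(-16*2**(2*s)*s**2*(s + 2) + 4*2**(2*s)*s*(s + 1)*(s + 2)*log(2) - 4*2**(2*s)*(s + 1)*(s + 2) + 24*6**s*s**2*(s + 2) + s**2*(s + 1) + 4*s*(s + 1)*(s + 2)*log(2) + 4*(s + 1)*(s + 2))/(4*2**s*s**2*(s + 1)*(s + 2))
  Re(s) > -2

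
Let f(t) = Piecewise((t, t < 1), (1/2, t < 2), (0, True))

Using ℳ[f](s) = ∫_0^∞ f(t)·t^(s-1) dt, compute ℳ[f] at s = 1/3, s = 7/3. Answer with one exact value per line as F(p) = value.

F(1/3) = -3/4 + 3*2**(1/3)/2
F(7/3) = 3/35 + 6*2**(1/3)/7

summing 2 kernel integrals split by 1 yields ℳ[f](s)
∫ over [0, 1) of t·t^(s-1) joins the sum
segment 1 to 2 holds 1/2; add its integral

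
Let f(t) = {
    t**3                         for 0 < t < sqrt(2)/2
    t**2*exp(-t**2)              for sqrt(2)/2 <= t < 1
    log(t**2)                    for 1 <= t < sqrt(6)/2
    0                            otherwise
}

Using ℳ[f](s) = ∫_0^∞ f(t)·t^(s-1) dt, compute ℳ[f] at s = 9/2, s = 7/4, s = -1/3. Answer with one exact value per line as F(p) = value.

remove the shared t-power first: t on [0, sqrt(2)/2); exp(-t**2) on [sqrt(2)/2, 1); log(t**2)/t**2 on [1, sqrt(6)/2)
the power substitution comes off first: sqrt(t) on [0, 1/2); exp(-t) on [1/2, 1); log(t)/t on [1, 3/2)
breakpoints sqrt(2)/2, 1: one integral from each of the 3 segments
piece [0, sqrt(2)/2): integrate t**3 against the kernel
on [sqrt(2)/2, 1): add ∫ t**2*exp(-t**2)·t^(s-1) dt
[1, sqrt(6)/2) adds the kernel integral of log(t**2)

F(9/2) = -uppergamma(13/4, 1)/2 - 2**(3/4)*3**(1/4)/9 + 2**(1/4)/120 + 8/81 + log(3**(2**(3/4)*3**(1/4)/4)/2**(2**(3/4)*3**(1/4)/4)) + uppergamma(13/4, 1/2)/2
F(7/4) = -16*2**(1/8)*3**(7/8)/49 - 2*2**(1/8)*3**(7/8)*log(2)/7 - uppergamma(15/8, 1)/2 + 2**(5/8)/38 + uppergamma(15/8, 1/2)/2 + 32/49 + 2*2**(1/8)*3**(7/8)*log(3)/7
F(-1/3) = -6*2**(1/6)*3**(5/6) + log(2**(2**(1/6)*3**(5/6))/3**(2**(1/6)*3**(5/6))) - uppergamma(5/6, 1)/2 + 3*2**(2/3)/32 + uppergamma(5/6, 1/2)/2 + 18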